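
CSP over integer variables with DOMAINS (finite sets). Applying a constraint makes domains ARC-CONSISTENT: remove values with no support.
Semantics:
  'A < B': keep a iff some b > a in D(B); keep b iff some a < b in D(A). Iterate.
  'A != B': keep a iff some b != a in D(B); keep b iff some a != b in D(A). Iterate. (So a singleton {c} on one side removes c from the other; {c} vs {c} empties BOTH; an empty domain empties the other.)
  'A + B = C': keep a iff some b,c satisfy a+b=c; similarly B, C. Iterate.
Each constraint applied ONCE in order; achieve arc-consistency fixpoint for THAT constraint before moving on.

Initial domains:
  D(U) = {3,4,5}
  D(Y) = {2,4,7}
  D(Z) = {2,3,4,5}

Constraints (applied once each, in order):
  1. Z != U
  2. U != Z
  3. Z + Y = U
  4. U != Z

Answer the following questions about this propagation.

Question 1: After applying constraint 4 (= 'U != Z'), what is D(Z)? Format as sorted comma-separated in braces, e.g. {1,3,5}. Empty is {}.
Answer: {2,3}

Derivation:
Constraint 1 (Z != U) on D(Z)={2,3,4,5} D(U)={3,4,5}: no change
Constraint 2 (U != Z) on D(U)={3,4,5} D(Z)={2,3,4,5}: no change
Constraint 3 (Z + Y = U) on D(Z)={2,3,4,5} D(Y)={2,4,7} D(U)={3,4,5}: Z {2,3,4,5}->{2,3}; Y {2,4,7}->{2}; U {3,4,5}->{4,5}
Constraint 4 (U != Z) on D(U)={4,5} D(Z)={2,3}: no change
So after constraint 4: D(Z) = {2,3}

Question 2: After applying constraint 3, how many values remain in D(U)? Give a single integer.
Answer: 2

Derivation:
Constraint 1 (Z != U) on D(Z)={2,3,4,5} D(U)={3,4,5}: no change
Constraint 2 (U != Z) on D(U)={3,4,5} D(Z)={2,3,4,5}: no change
Constraint 3 (Z + Y = U) on D(Z)={2,3,4,5} D(Y)={2,4,7} D(U)={3,4,5}: Z {2,3,4,5}->{2,3}; Y {2,4,7}->{2}; U {3,4,5}->{4,5}
So after constraint 3: D(U)={4,5}, size = 2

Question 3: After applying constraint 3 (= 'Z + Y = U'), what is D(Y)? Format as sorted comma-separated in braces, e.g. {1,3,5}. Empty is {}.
Constraint 1 (Z != U) on D(Z)={2,3,4,5} D(U)={3,4,5}: no change
Constraint 2 (U != Z) on D(U)={3,4,5} D(Z)={2,3,4,5}: no change
Constraint 3 (Z + Y = U) on D(Z)={2,3,4,5} D(Y)={2,4,7} D(U)={3,4,5}: Z {2,3,4,5}->{2,3}; Y {2,4,7}->{2}; U {3,4,5}->{4,5}
So after constraint 3: D(Y) = {2}

Answer: {2}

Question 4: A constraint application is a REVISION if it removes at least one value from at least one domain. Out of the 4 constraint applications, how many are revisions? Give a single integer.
Answer: 1

Derivation:
Constraint 1 (Z != U) on D(Z)={2,3,4,5} D(U)={3,4,5}: no change => not a revision
Constraint 2 (U != Z) on D(U)={3,4,5} D(Z)={2,3,4,5}: no change => not a revision
Constraint 3 (Z + Y = U) on D(Z)={2,3,4,5} D(Y)={2,4,7} D(U)={3,4,5}: Z {2,3,4,5}->{2,3}; Y {2,4,7}->{2}; U {3,4,5}->{4,5} => REVISION
Constraint 4 (U != Z) on D(U)={4,5} D(Z)={2,3}: no change => not a revision
Total revisions = 1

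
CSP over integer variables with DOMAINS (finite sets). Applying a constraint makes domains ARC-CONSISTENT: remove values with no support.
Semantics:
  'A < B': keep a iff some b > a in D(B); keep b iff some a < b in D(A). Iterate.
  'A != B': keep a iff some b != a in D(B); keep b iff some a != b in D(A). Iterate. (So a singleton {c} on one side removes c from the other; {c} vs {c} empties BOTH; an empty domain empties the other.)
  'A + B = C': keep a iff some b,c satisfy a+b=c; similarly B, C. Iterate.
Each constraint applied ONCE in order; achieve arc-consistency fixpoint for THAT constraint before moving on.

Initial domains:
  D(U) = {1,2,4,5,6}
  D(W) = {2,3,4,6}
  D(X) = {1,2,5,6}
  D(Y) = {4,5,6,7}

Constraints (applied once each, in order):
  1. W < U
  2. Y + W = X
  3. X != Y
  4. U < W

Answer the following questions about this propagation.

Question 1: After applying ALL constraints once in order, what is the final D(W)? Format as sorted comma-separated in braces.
Answer: {}

Derivation:
Constraint 1 (W < U) on D(W)={2,3,4,6} D(U)={1,2,4,5,6}: W {2,3,4,6}->{2,3,4}; U {1,2,4,5,6}->{4,5,6}
Constraint 2 (Y + W = X) on D(Y)={4,5,6,7} D(W)={2,3,4} D(X)={1,2,5,6}: Y {4,5,6,7}->{4}; W {2,3,4}->{2}; X {1,2,5,6}->{6}
Constraint 3 (X != Y) on D(X)={6} D(Y)={4}: no change
Constraint 4 (U < W) on D(U)={4,5,6} D(W)={2}: U {4,5,6}->{}; W {2}->{}
So after all 4 constraints: D(W) = {}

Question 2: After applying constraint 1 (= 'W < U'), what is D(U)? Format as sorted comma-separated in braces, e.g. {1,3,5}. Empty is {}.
Answer: {4,5,6}

Derivation:
Constraint 1 (W < U) on D(W)={2,3,4,6} D(U)={1,2,4,5,6}: W {2,3,4,6}->{2,3,4}; U {1,2,4,5,6}->{4,5,6}
So after constraint 1: D(U) = {4,5,6}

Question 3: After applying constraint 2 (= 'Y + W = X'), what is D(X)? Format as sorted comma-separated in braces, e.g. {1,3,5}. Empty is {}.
Constraint 1 (W < U) on D(W)={2,3,4,6} D(U)={1,2,4,5,6}: W {2,3,4,6}->{2,3,4}; U {1,2,4,5,6}->{4,5,6}
Constraint 2 (Y + W = X) on D(Y)={4,5,6,7} D(W)={2,3,4} D(X)={1,2,5,6}: Y {4,5,6,7}->{4}; W {2,3,4}->{2}; X {1,2,5,6}->{6}
So after constraint 2: D(X) = {6}

Answer: {6}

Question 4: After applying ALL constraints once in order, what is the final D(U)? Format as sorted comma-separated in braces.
Constraint 1 (W < U) on D(W)={2,3,4,6} D(U)={1,2,4,5,6}: W {2,3,4,6}->{2,3,4}; U {1,2,4,5,6}->{4,5,6}
Constraint 2 (Y + W = X) on D(Y)={4,5,6,7} D(W)={2,3,4} D(X)={1,2,5,6}: Y {4,5,6,7}->{4}; W {2,3,4}->{2}; X {1,2,5,6}->{6}
Constraint 3 (X != Y) on D(X)={6} D(Y)={4}: no change
Constraint 4 (U < W) on D(U)={4,5,6} D(W)={2}: U {4,5,6}->{}; W {2}->{}
So after all 4 constraints: D(U) = {}

Answer: {}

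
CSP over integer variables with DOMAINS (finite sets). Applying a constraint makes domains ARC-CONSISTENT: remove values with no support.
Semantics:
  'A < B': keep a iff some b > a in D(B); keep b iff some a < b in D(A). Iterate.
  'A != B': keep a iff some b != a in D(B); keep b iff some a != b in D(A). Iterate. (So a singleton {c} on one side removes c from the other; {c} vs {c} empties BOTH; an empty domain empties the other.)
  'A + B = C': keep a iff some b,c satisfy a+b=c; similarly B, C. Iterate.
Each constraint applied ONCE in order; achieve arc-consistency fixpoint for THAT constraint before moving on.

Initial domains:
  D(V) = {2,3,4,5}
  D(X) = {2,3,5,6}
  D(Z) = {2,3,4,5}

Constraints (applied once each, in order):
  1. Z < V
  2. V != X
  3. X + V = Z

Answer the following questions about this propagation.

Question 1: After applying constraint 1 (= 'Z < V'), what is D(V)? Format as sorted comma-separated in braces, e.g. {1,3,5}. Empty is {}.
Answer: {3,4,5}

Derivation:
Constraint 1 (Z < V) on D(Z)={2,3,4,5} D(V)={2,3,4,5}: Z {2,3,4,5}->{2,3,4}; V {2,3,4,5}->{3,4,5}
So after constraint 1: D(V) = {3,4,5}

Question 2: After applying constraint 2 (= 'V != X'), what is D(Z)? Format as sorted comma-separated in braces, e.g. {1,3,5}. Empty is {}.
Constraint 1 (Z < V) on D(Z)={2,3,4,5} D(V)={2,3,4,5}: Z {2,3,4,5}->{2,3,4}; V {2,3,4,5}->{3,4,5}
Constraint 2 (V != X) on D(V)={3,4,5} D(X)={2,3,5,6}: no change
So after constraint 2: D(Z) = {2,3,4}

Answer: {2,3,4}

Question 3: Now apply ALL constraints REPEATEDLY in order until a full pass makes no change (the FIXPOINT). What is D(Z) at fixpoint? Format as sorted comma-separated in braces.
pass 0 (initial): D(Z)={2,3,4,5}
pass 1: V {2,3,4,5}->{}; X {2,3,5,6}->{}; Z {2,3,4,5}->{}
pass 2: no change
Fixpoint after 2 passes: D(Z) = {}

Answer: {}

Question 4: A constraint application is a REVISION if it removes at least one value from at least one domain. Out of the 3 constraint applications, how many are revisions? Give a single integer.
Answer: 2

Derivation:
Constraint 1 (Z < V) on D(Z)={2,3,4,5} D(V)={2,3,4,5}: Z {2,3,4,5}->{2,3,4}; V {2,3,4,5}->{3,4,5} => REVISION
Constraint 2 (V != X) on D(V)={3,4,5} D(X)={2,3,5,6}: no change => not a revision
Constraint 3 (X + V = Z) on D(X)={2,3,5,6} D(V)={3,4,5} D(Z)={2,3,4}: X {2,3,5,6}->{}; V {3,4,5}->{}; Z {2,3,4}->{} => REVISION
Total revisions = 2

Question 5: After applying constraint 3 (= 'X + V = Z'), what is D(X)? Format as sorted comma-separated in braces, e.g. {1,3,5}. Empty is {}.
Answer: {}

Derivation:
Constraint 1 (Z < V) on D(Z)={2,3,4,5} D(V)={2,3,4,5}: Z {2,3,4,5}->{2,3,4}; V {2,3,4,5}->{3,4,5}
Constraint 2 (V != X) on D(V)={3,4,5} D(X)={2,3,5,6}: no change
Constraint 3 (X + V = Z) on D(X)={2,3,5,6} D(V)={3,4,5} D(Z)={2,3,4}: X {2,3,5,6}->{}; V {3,4,5}->{}; Z {2,3,4}->{}
So after constraint 3: D(X) = {}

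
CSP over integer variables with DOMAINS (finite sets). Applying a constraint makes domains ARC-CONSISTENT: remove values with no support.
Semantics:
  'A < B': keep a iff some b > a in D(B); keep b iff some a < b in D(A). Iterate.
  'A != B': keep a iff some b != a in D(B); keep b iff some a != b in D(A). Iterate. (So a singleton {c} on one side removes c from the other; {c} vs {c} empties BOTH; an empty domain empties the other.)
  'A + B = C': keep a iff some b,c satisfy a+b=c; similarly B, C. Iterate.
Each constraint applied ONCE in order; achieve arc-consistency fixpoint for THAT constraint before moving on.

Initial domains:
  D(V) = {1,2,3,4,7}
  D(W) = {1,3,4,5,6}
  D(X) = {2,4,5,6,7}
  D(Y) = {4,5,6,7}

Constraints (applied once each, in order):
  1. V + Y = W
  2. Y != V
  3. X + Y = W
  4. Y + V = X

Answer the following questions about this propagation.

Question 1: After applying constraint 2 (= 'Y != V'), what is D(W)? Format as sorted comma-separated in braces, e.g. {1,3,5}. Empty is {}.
Answer: {5,6}

Derivation:
Constraint 1 (V + Y = W) on D(V)={1,2,3,4,7} D(Y)={4,5,6,7} D(W)={1,3,4,5,6}: V {1,2,3,4,7}->{1,2}; Y {4,5,6,7}->{4,5}; W {1,3,4,5,6}->{5,6}
Constraint 2 (Y != V) on D(Y)={4,5} D(V)={1,2}: no change
So after constraint 2: D(W) = {5,6}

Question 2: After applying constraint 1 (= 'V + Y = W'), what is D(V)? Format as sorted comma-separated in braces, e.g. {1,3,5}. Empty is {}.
Constraint 1 (V + Y = W) on D(V)={1,2,3,4,7} D(Y)={4,5,6,7} D(W)={1,3,4,5,6}: V {1,2,3,4,7}->{1,2}; Y {4,5,6,7}->{4,5}; W {1,3,4,5,6}->{5,6}
So after constraint 1: D(V) = {1,2}

Answer: {1,2}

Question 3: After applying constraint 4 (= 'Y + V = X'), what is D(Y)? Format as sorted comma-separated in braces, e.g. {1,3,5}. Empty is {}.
Constraint 1 (V + Y = W) on D(V)={1,2,3,4,7} D(Y)={4,5,6,7} D(W)={1,3,4,5,6}: V {1,2,3,4,7}->{1,2}; Y {4,5,6,7}->{4,5}; W {1,3,4,5,6}->{5,6}
Constraint 2 (Y != V) on D(Y)={4,5} D(V)={1,2}: no change
Constraint 3 (X + Y = W) on D(X)={2,4,5,6,7} D(Y)={4,5} D(W)={5,6}: X {2,4,5,6,7}->{2}; Y {4,5}->{4}; W {5,6}->{6}
Constraint 4 (Y + V = X) on D(Y)={4} D(V)={1,2} D(X)={2}: Y {4}->{}; V {1,2}->{}; X {2}->{}
So after constraint 4: D(Y) = {}

Answer: {}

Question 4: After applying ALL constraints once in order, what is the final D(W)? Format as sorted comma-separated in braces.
Answer: {6}

Derivation:
Constraint 1 (V + Y = W) on D(V)={1,2,3,4,7} D(Y)={4,5,6,7} D(W)={1,3,4,5,6}: V {1,2,3,4,7}->{1,2}; Y {4,5,6,7}->{4,5}; W {1,3,4,5,6}->{5,6}
Constraint 2 (Y != V) on D(Y)={4,5} D(V)={1,2}: no change
Constraint 3 (X + Y = W) on D(X)={2,4,5,6,7} D(Y)={4,5} D(W)={5,6}: X {2,4,5,6,7}->{2}; Y {4,5}->{4}; W {5,6}->{6}
Constraint 4 (Y + V = X) on D(Y)={4} D(V)={1,2} D(X)={2}: Y {4}->{}; V {1,2}->{}; X {2}->{}
So after all 4 constraints: D(W) = {6}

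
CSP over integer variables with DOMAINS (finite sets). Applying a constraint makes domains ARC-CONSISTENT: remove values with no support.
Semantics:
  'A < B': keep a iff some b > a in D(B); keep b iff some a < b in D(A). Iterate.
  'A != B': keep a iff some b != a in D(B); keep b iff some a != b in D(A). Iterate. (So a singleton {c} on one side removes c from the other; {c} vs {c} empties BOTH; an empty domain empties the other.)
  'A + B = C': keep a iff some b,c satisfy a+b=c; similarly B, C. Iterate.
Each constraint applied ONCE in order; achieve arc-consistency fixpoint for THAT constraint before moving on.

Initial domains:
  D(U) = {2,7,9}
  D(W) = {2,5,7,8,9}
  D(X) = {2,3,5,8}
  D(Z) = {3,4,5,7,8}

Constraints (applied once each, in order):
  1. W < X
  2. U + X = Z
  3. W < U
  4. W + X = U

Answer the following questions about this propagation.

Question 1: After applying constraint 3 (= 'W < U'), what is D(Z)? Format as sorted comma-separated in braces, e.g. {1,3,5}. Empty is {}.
Answer: {5,7}

Derivation:
Constraint 1 (W < X) on D(W)={2,5,7,8,9} D(X)={2,3,5,8}: W {2,5,7,8,9}->{2,5,7}; X {2,3,5,8}->{3,5,8}
Constraint 2 (U + X = Z) on D(U)={2,7,9} D(X)={3,5,8} D(Z)={3,4,5,7,8}: U {2,7,9}->{2}; X {3,5,8}->{3,5}; Z {3,4,5,7,8}->{5,7}
Constraint 3 (W < U) on D(W)={2,5,7} D(U)={2}: W {2,5,7}->{}; U {2}->{}
So after constraint 3: D(Z) = {5,7}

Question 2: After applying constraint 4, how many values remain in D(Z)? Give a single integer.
Constraint 1 (W < X) on D(W)={2,5,7,8,9} D(X)={2,3,5,8}: W {2,5,7,8,9}->{2,5,7}; X {2,3,5,8}->{3,5,8}
Constraint 2 (U + X = Z) on D(U)={2,7,9} D(X)={3,5,8} D(Z)={3,4,5,7,8}: U {2,7,9}->{2}; X {3,5,8}->{3,5}; Z {3,4,5,7,8}->{5,7}
Constraint 3 (W < U) on D(W)={2,5,7} D(U)={2}: W {2,5,7}->{}; U {2}->{}
Constraint 4 (W + X = U) on D(W)={} D(X)={3,5} D(U)={}: X {3,5}->{}
So after constraint 4: D(Z)={5,7}, size = 2

Answer: 2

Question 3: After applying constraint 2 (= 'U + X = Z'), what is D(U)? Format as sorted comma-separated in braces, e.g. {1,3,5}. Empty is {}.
Answer: {2}

Derivation:
Constraint 1 (W < X) on D(W)={2,5,7,8,9} D(X)={2,3,5,8}: W {2,5,7,8,9}->{2,5,7}; X {2,3,5,8}->{3,5,8}
Constraint 2 (U + X = Z) on D(U)={2,7,9} D(X)={3,5,8} D(Z)={3,4,5,7,8}: U {2,7,9}->{2}; X {3,5,8}->{3,5}; Z {3,4,5,7,8}->{5,7}
So after constraint 2: D(U) = {2}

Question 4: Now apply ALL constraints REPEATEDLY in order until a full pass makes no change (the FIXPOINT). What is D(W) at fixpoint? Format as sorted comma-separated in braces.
pass 0 (initial): D(W)={2,5,7,8,9}
pass 1: U {2,7,9}->{}; W {2,5,7,8,9}->{}; X {2,3,5,8}->{}; Z {3,4,5,7,8}->{5,7}
pass 2: Z {5,7}->{}
pass 3: no change
Fixpoint after 3 passes: D(W) = {}

Answer: {}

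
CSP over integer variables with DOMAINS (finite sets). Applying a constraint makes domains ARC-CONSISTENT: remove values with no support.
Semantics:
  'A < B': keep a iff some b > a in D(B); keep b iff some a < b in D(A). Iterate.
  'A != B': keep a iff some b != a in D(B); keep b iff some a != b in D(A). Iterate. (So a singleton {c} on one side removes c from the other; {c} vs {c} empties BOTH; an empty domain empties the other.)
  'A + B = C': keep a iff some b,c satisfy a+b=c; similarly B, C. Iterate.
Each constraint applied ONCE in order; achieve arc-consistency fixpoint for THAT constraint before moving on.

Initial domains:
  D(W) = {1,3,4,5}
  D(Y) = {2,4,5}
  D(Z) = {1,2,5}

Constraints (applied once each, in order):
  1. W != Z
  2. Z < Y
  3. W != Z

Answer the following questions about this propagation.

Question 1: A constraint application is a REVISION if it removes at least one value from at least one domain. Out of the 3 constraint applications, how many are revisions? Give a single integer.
Constraint 1 (W != Z) on D(W)={1,3,4,5} D(Z)={1,2,5}: no change => not a revision
Constraint 2 (Z < Y) on D(Z)={1,2,5} D(Y)={2,4,5}: Z {1,2,5}->{1,2} => REVISION
Constraint 3 (W != Z) on D(W)={1,3,4,5} D(Z)={1,2}: no change => not a revision
Total revisions = 1

Answer: 1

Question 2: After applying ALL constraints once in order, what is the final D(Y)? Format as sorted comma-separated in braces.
Constraint 1 (W != Z) on D(W)={1,3,4,5} D(Z)={1,2,5}: no change
Constraint 2 (Z < Y) on D(Z)={1,2,5} D(Y)={2,4,5}: Z {1,2,5}->{1,2}
Constraint 3 (W != Z) on D(W)={1,3,4,5} D(Z)={1,2}: no change
So after all 3 constraints: D(Y) = {2,4,5}

Answer: {2,4,5}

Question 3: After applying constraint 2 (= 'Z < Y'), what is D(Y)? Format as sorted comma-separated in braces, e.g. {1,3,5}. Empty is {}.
Answer: {2,4,5}

Derivation:
Constraint 1 (W != Z) on D(W)={1,3,4,5} D(Z)={1,2,5}: no change
Constraint 2 (Z < Y) on D(Z)={1,2,5} D(Y)={2,4,5}: Z {1,2,5}->{1,2}
So after constraint 2: D(Y) = {2,4,5}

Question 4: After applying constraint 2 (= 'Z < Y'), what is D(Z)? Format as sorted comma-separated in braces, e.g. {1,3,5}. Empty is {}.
Constraint 1 (W != Z) on D(W)={1,3,4,5} D(Z)={1,2,5}: no change
Constraint 2 (Z < Y) on D(Z)={1,2,5} D(Y)={2,4,5}: Z {1,2,5}->{1,2}
So after constraint 2: D(Z) = {1,2}

Answer: {1,2}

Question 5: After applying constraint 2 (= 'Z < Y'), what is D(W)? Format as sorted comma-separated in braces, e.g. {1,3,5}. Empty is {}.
Constraint 1 (W != Z) on D(W)={1,3,4,5} D(Z)={1,2,5}: no change
Constraint 2 (Z < Y) on D(Z)={1,2,5} D(Y)={2,4,5}: Z {1,2,5}->{1,2}
So after constraint 2: D(W) = {1,3,4,5}

Answer: {1,3,4,5}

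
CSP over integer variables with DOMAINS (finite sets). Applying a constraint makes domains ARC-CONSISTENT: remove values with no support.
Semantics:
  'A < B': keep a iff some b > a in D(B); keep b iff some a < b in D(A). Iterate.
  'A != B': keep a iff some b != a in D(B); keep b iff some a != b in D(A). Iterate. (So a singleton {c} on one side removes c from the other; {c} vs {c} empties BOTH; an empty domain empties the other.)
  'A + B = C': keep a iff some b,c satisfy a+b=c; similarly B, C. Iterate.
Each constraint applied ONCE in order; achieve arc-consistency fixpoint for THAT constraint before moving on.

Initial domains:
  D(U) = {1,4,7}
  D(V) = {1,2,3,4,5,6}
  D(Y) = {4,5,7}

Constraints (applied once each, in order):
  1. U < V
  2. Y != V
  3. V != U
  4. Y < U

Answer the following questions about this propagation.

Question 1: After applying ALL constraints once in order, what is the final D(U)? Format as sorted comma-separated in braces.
Constraint 1 (U < V) on D(U)={1,4,7} D(V)={1,2,3,4,5,6}: U {1,4,7}->{1,4}; V {1,2,3,4,5,6}->{2,3,4,5,6}
Constraint 2 (Y != V) on D(Y)={4,5,7} D(V)={2,3,4,5,6}: no change
Constraint 3 (V != U) on D(V)={2,3,4,5,6} D(U)={1,4}: no change
Constraint 4 (Y < U) on D(Y)={4,5,7} D(U)={1,4}: Y {4,5,7}->{}; U {1,4}->{}
So after all 4 constraints: D(U) = {}

Answer: {}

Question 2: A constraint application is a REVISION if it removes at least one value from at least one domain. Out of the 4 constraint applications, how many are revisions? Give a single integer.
Answer: 2

Derivation:
Constraint 1 (U < V) on D(U)={1,4,7} D(V)={1,2,3,4,5,6}: U {1,4,7}->{1,4}; V {1,2,3,4,5,6}->{2,3,4,5,6} => REVISION
Constraint 2 (Y != V) on D(Y)={4,5,7} D(V)={2,3,4,5,6}: no change => not a revision
Constraint 3 (V != U) on D(V)={2,3,4,5,6} D(U)={1,4}: no change => not a revision
Constraint 4 (Y < U) on D(Y)={4,5,7} D(U)={1,4}: Y {4,5,7}->{}; U {1,4}->{} => REVISION
Total revisions = 2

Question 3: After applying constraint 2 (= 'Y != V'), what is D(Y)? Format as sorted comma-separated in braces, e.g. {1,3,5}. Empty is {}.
Constraint 1 (U < V) on D(U)={1,4,7} D(V)={1,2,3,4,5,6}: U {1,4,7}->{1,4}; V {1,2,3,4,5,6}->{2,3,4,5,6}
Constraint 2 (Y != V) on D(Y)={4,5,7} D(V)={2,3,4,5,6}: no change
So after constraint 2: D(Y) = {4,5,7}

Answer: {4,5,7}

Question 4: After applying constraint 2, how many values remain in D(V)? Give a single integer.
Constraint 1 (U < V) on D(U)={1,4,7} D(V)={1,2,3,4,5,6}: U {1,4,7}->{1,4}; V {1,2,3,4,5,6}->{2,3,4,5,6}
Constraint 2 (Y != V) on D(Y)={4,5,7} D(V)={2,3,4,5,6}: no change
So after constraint 2: D(V)={2,3,4,5,6}, size = 5

Answer: 5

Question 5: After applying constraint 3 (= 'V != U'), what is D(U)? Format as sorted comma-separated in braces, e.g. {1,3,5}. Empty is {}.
Answer: {1,4}

Derivation:
Constraint 1 (U < V) on D(U)={1,4,7} D(V)={1,2,3,4,5,6}: U {1,4,7}->{1,4}; V {1,2,3,4,5,6}->{2,3,4,5,6}
Constraint 2 (Y != V) on D(Y)={4,5,7} D(V)={2,3,4,5,6}: no change
Constraint 3 (V != U) on D(V)={2,3,4,5,6} D(U)={1,4}: no change
So after constraint 3: D(U) = {1,4}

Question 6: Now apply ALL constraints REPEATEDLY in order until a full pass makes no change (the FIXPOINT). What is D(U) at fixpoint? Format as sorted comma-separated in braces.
Answer: {}

Derivation:
pass 0 (initial): D(U)={1,4,7}
pass 1: U {1,4,7}->{}; V {1,2,3,4,5,6}->{2,3,4,5,6}; Y {4,5,7}->{}
pass 2: V {2,3,4,5,6}->{}
pass 3: no change
Fixpoint after 3 passes: D(U) = {}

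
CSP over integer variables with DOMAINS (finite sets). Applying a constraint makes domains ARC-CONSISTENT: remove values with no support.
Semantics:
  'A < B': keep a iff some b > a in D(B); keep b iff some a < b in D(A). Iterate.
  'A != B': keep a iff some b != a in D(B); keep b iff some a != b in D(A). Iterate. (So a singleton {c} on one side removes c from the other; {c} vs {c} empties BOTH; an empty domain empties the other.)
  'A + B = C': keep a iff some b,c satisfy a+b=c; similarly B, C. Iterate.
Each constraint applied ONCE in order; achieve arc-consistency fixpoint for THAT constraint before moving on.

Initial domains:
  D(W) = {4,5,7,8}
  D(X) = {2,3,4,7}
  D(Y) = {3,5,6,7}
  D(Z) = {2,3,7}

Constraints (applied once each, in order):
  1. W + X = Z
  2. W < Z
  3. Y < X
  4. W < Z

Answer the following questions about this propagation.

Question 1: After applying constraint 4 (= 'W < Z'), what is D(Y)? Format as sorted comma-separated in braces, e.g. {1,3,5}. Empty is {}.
Answer: {}

Derivation:
Constraint 1 (W + X = Z) on D(W)={4,5,7,8} D(X)={2,3,4,7} D(Z)={2,3,7}: W {4,5,7,8}->{4,5}; X {2,3,4,7}->{2,3}; Z {2,3,7}->{7}
Constraint 2 (W < Z) on D(W)={4,5} D(Z)={7}: no change
Constraint 3 (Y < X) on D(Y)={3,5,6,7} D(X)={2,3}: Y {3,5,6,7}->{}; X {2,3}->{}
Constraint 4 (W < Z) on D(W)={4,5} D(Z)={7}: no change
So after constraint 4: D(Y) = {}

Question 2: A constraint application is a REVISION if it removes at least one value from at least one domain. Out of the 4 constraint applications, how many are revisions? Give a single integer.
Answer: 2

Derivation:
Constraint 1 (W + X = Z) on D(W)={4,5,7,8} D(X)={2,3,4,7} D(Z)={2,3,7}: W {4,5,7,8}->{4,5}; X {2,3,4,7}->{2,3}; Z {2,3,7}->{7} => REVISION
Constraint 2 (W < Z) on D(W)={4,5} D(Z)={7}: no change => not a revision
Constraint 3 (Y < X) on D(Y)={3,5,6,7} D(X)={2,3}: Y {3,5,6,7}->{}; X {2,3}->{} => REVISION
Constraint 4 (W < Z) on D(W)={4,5} D(Z)={7}: no change => not a revision
Total revisions = 2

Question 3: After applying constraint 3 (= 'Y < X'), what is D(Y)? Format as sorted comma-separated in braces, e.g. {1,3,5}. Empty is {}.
Answer: {}

Derivation:
Constraint 1 (W + X = Z) on D(W)={4,5,7,8} D(X)={2,3,4,7} D(Z)={2,3,7}: W {4,5,7,8}->{4,5}; X {2,3,4,7}->{2,3}; Z {2,3,7}->{7}
Constraint 2 (W < Z) on D(W)={4,5} D(Z)={7}: no change
Constraint 3 (Y < X) on D(Y)={3,5,6,7} D(X)={2,3}: Y {3,5,6,7}->{}; X {2,3}->{}
So after constraint 3: D(Y) = {}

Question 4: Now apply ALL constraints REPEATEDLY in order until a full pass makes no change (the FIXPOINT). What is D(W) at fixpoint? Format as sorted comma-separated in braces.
Answer: {}

Derivation:
pass 0 (initial): D(W)={4,5,7,8}
pass 1: W {4,5,7,8}->{4,5}; X {2,3,4,7}->{}; Y {3,5,6,7}->{}; Z {2,3,7}->{7}
pass 2: W {4,5}->{}; Z {7}->{}
pass 3: no change
Fixpoint after 3 passes: D(W) = {}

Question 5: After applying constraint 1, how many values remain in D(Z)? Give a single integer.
Constraint 1 (W + X = Z) on D(W)={4,5,7,8} D(X)={2,3,4,7} D(Z)={2,3,7}: W {4,5,7,8}->{4,5}; X {2,3,4,7}->{2,3}; Z {2,3,7}->{7}
So after constraint 1: D(Z)={7}, size = 1

Answer: 1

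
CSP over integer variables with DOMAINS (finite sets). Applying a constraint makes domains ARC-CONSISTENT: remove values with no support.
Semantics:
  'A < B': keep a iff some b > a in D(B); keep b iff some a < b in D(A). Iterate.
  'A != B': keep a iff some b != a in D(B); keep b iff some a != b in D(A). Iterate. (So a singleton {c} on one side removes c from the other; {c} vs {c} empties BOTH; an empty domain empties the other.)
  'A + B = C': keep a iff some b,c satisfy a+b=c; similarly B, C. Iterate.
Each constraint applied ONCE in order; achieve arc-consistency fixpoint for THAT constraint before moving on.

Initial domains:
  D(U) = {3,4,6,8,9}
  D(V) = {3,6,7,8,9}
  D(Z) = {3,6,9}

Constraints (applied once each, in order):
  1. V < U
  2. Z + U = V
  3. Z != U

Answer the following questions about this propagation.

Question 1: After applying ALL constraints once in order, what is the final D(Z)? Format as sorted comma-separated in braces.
Answer: {3}

Derivation:
Constraint 1 (V < U) on D(V)={3,6,7,8,9} D(U)={3,4,6,8,9}: V {3,6,7,8,9}->{3,6,7,8}; U {3,4,6,8,9}->{4,6,8,9}
Constraint 2 (Z + U = V) on D(Z)={3,6,9} D(U)={4,6,8,9} D(V)={3,6,7,8}: Z {3,6,9}->{3}; U {4,6,8,9}->{4}; V {3,6,7,8}->{7}
Constraint 3 (Z != U) on D(Z)={3} D(U)={4}: no change
So after all 3 constraints: D(Z) = {3}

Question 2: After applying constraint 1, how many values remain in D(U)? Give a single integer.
Answer: 4

Derivation:
Constraint 1 (V < U) on D(V)={3,6,7,8,9} D(U)={3,4,6,8,9}: V {3,6,7,8,9}->{3,6,7,8}; U {3,4,6,8,9}->{4,6,8,9}
So after constraint 1: D(U)={4,6,8,9}, size = 4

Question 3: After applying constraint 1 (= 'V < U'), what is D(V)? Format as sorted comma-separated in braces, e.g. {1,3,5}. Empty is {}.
Answer: {3,6,7,8}

Derivation:
Constraint 1 (V < U) on D(V)={3,6,7,8,9} D(U)={3,4,6,8,9}: V {3,6,7,8,9}->{3,6,7,8}; U {3,4,6,8,9}->{4,6,8,9}
So after constraint 1: D(V) = {3,6,7,8}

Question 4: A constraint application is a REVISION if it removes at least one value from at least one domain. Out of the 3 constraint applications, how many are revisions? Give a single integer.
Answer: 2

Derivation:
Constraint 1 (V < U) on D(V)={3,6,7,8,9} D(U)={3,4,6,8,9}: V {3,6,7,8,9}->{3,6,7,8}; U {3,4,6,8,9}->{4,6,8,9} => REVISION
Constraint 2 (Z + U = V) on D(Z)={3,6,9} D(U)={4,6,8,9} D(V)={3,6,7,8}: Z {3,6,9}->{3}; U {4,6,8,9}->{4}; V {3,6,7,8}->{7} => REVISION
Constraint 3 (Z != U) on D(Z)={3} D(U)={4}: no change => not a revision
Total revisions = 2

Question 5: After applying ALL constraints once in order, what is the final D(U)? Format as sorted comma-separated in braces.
Answer: {4}

Derivation:
Constraint 1 (V < U) on D(V)={3,6,7,8,9} D(U)={3,4,6,8,9}: V {3,6,7,8,9}->{3,6,7,8}; U {3,4,6,8,9}->{4,6,8,9}
Constraint 2 (Z + U = V) on D(Z)={3,6,9} D(U)={4,6,8,9} D(V)={3,6,7,8}: Z {3,6,9}->{3}; U {4,6,8,9}->{4}; V {3,6,7,8}->{7}
Constraint 3 (Z != U) on D(Z)={3} D(U)={4}: no change
So after all 3 constraints: D(U) = {4}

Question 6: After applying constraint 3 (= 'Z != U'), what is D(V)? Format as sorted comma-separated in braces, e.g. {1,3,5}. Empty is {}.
Constraint 1 (V < U) on D(V)={3,6,7,8,9} D(U)={3,4,6,8,9}: V {3,6,7,8,9}->{3,6,7,8}; U {3,4,6,8,9}->{4,6,8,9}
Constraint 2 (Z + U = V) on D(Z)={3,6,9} D(U)={4,6,8,9} D(V)={3,6,7,8}: Z {3,6,9}->{3}; U {4,6,8,9}->{4}; V {3,6,7,8}->{7}
Constraint 3 (Z != U) on D(Z)={3} D(U)={4}: no change
So after constraint 3: D(V) = {7}

Answer: {7}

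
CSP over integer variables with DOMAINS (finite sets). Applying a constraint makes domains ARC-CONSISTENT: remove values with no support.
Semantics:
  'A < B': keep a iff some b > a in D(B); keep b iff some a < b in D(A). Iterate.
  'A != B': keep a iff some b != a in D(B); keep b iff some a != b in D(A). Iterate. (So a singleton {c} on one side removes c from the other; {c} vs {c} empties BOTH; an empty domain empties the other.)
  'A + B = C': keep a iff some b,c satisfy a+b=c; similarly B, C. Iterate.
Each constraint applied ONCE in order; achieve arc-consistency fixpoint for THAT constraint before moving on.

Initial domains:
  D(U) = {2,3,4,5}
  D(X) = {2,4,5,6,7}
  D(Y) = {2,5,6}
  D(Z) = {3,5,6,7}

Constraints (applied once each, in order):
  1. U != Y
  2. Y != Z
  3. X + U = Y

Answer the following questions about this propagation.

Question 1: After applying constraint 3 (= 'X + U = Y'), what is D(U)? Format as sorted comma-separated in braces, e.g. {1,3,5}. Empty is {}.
Constraint 1 (U != Y) on D(U)={2,3,4,5} D(Y)={2,5,6}: no change
Constraint 2 (Y != Z) on D(Y)={2,5,6} D(Z)={3,5,6,7}: no change
Constraint 3 (X + U = Y) on D(X)={2,4,5,6,7} D(U)={2,3,4,5} D(Y)={2,5,6}: X {2,4,5,6,7}->{2,4}; U {2,3,4,5}->{2,3,4}; Y {2,5,6}->{5,6}
So after constraint 3: D(U) = {2,3,4}

Answer: {2,3,4}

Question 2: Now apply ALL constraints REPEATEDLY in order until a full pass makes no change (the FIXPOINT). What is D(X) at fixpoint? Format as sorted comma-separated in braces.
Answer: {2,4}

Derivation:
pass 0 (initial): D(X)={2,4,5,6,7}
pass 1: U {2,3,4,5}->{2,3,4}; X {2,4,5,6,7}->{2,4}; Y {2,5,6}->{5,6}
pass 2: no change
Fixpoint after 2 passes: D(X) = {2,4}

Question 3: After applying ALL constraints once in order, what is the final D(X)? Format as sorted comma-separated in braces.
Constraint 1 (U != Y) on D(U)={2,3,4,5} D(Y)={2,5,6}: no change
Constraint 2 (Y != Z) on D(Y)={2,5,6} D(Z)={3,5,6,7}: no change
Constraint 3 (X + U = Y) on D(X)={2,4,5,6,7} D(U)={2,3,4,5} D(Y)={2,5,6}: X {2,4,5,6,7}->{2,4}; U {2,3,4,5}->{2,3,4}; Y {2,5,6}->{5,6}
So after all 3 constraints: D(X) = {2,4}

Answer: {2,4}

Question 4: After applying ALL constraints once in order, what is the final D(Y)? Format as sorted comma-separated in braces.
Answer: {5,6}

Derivation:
Constraint 1 (U != Y) on D(U)={2,3,4,5} D(Y)={2,5,6}: no change
Constraint 2 (Y != Z) on D(Y)={2,5,6} D(Z)={3,5,6,7}: no change
Constraint 3 (X + U = Y) on D(X)={2,4,5,6,7} D(U)={2,3,4,5} D(Y)={2,5,6}: X {2,4,5,6,7}->{2,4}; U {2,3,4,5}->{2,3,4}; Y {2,5,6}->{5,6}
So after all 3 constraints: D(Y) = {5,6}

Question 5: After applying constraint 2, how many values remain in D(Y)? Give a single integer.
Answer: 3

Derivation:
Constraint 1 (U != Y) on D(U)={2,3,4,5} D(Y)={2,5,6}: no change
Constraint 2 (Y != Z) on D(Y)={2,5,6} D(Z)={3,5,6,7}: no change
So after constraint 2: D(Y)={2,5,6}, size = 3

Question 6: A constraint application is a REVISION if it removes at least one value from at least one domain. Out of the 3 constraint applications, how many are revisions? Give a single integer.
Constraint 1 (U != Y) on D(U)={2,3,4,5} D(Y)={2,5,6}: no change => not a revision
Constraint 2 (Y != Z) on D(Y)={2,5,6} D(Z)={3,5,6,7}: no change => not a revision
Constraint 3 (X + U = Y) on D(X)={2,4,5,6,7} D(U)={2,3,4,5} D(Y)={2,5,6}: X {2,4,5,6,7}->{2,4}; U {2,3,4,5}->{2,3,4}; Y {2,5,6}->{5,6} => REVISION
Total revisions = 1

Answer: 1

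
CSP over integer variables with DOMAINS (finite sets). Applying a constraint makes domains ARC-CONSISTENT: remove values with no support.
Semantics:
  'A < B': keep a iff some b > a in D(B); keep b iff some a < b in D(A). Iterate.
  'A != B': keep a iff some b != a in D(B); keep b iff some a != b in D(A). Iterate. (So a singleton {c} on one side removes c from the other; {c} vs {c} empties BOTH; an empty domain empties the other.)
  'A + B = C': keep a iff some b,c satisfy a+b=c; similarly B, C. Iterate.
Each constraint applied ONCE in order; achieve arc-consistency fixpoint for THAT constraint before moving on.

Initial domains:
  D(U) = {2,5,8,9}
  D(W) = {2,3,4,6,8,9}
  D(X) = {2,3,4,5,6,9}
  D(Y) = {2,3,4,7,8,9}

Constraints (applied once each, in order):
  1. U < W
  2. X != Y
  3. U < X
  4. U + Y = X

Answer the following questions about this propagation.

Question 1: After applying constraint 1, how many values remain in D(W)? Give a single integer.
Constraint 1 (U < W) on D(U)={2,5,8,9} D(W)={2,3,4,6,8,9}: U {2,5,8,9}->{2,5,8}; W {2,3,4,6,8,9}->{3,4,6,8,9}
So after constraint 1: D(W)={3,4,6,8,9}, size = 5

Answer: 5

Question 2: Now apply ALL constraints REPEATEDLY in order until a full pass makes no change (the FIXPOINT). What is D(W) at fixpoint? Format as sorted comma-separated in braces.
Answer: {3,4,6,8,9}

Derivation:
pass 0 (initial): D(W)={2,3,4,6,8,9}
pass 1: U {2,5,8,9}->{2,5}; W {2,3,4,6,8,9}->{3,4,6,8,9}; X {2,3,4,5,6,9}->{4,5,6,9}; Y {2,3,4,7,8,9}->{2,3,4,7}
pass 2: no change
Fixpoint after 2 passes: D(W) = {3,4,6,8,9}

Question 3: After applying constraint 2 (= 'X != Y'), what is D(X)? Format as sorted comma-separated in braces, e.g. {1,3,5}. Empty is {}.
Answer: {2,3,4,5,6,9}

Derivation:
Constraint 1 (U < W) on D(U)={2,5,8,9} D(W)={2,3,4,6,8,9}: U {2,5,8,9}->{2,5,8}; W {2,3,4,6,8,9}->{3,4,6,8,9}
Constraint 2 (X != Y) on D(X)={2,3,4,5,6,9} D(Y)={2,3,4,7,8,9}: no change
So after constraint 2: D(X) = {2,3,4,5,6,9}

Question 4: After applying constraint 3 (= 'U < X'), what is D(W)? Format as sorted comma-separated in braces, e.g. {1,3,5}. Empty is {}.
Constraint 1 (U < W) on D(U)={2,5,8,9} D(W)={2,3,4,6,8,9}: U {2,5,8,9}->{2,5,8}; W {2,3,4,6,8,9}->{3,4,6,8,9}
Constraint 2 (X != Y) on D(X)={2,3,4,5,6,9} D(Y)={2,3,4,7,8,9}: no change
Constraint 3 (U < X) on D(U)={2,5,8} D(X)={2,3,4,5,6,9}: X {2,3,4,5,6,9}->{3,4,5,6,9}
So after constraint 3: D(W) = {3,4,6,8,9}

Answer: {3,4,6,8,9}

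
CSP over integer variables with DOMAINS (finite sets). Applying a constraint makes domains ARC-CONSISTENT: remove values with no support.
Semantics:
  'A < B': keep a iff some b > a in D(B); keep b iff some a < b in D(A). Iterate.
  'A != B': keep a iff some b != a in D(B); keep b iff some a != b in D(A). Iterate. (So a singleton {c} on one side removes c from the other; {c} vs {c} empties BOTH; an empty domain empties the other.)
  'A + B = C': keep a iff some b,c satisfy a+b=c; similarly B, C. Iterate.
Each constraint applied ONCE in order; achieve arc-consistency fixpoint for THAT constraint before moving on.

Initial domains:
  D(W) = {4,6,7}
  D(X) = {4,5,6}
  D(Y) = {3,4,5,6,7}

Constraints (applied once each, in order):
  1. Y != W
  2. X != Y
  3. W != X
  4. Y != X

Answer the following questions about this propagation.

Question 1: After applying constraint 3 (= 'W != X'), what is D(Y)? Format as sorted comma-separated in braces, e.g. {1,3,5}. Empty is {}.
Answer: {3,4,5,6,7}

Derivation:
Constraint 1 (Y != W) on D(Y)={3,4,5,6,7} D(W)={4,6,7}: no change
Constraint 2 (X != Y) on D(X)={4,5,6} D(Y)={3,4,5,6,7}: no change
Constraint 3 (W != X) on D(W)={4,6,7} D(X)={4,5,6}: no change
So after constraint 3: D(Y) = {3,4,5,6,7}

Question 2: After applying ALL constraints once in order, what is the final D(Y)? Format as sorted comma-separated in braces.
Answer: {3,4,5,6,7}

Derivation:
Constraint 1 (Y != W) on D(Y)={3,4,5,6,7} D(W)={4,6,7}: no change
Constraint 2 (X != Y) on D(X)={4,5,6} D(Y)={3,4,5,6,7}: no change
Constraint 3 (W != X) on D(W)={4,6,7} D(X)={4,5,6}: no change
Constraint 4 (Y != X) on D(Y)={3,4,5,6,7} D(X)={4,5,6}: no change
So after all 4 constraints: D(Y) = {3,4,5,6,7}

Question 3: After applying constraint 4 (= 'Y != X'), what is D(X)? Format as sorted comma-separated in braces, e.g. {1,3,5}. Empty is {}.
Constraint 1 (Y != W) on D(Y)={3,4,5,6,7} D(W)={4,6,7}: no change
Constraint 2 (X != Y) on D(X)={4,5,6} D(Y)={3,4,5,6,7}: no change
Constraint 3 (W != X) on D(W)={4,6,7} D(X)={4,5,6}: no change
Constraint 4 (Y != X) on D(Y)={3,4,5,6,7} D(X)={4,5,6}: no change
So after constraint 4: D(X) = {4,5,6}

Answer: {4,5,6}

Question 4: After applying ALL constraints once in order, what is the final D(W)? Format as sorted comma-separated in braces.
Answer: {4,6,7}

Derivation:
Constraint 1 (Y != W) on D(Y)={3,4,5,6,7} D(W)={4,6,7}: no change
Constraint 2 (X != Y) on D(X)={4,5,6} D(Y)={3,4,5,6,7}: no change
Constraint 3 (W != X) on D(W)={4,6,7} D(X)={4,5,6}: no change
Constraint 4 (Y != X) on D(Y)={3,4,5,6,7} D(X)={4,5,6}: no change
So after all 4 constraints: D(W) = {4,6,7}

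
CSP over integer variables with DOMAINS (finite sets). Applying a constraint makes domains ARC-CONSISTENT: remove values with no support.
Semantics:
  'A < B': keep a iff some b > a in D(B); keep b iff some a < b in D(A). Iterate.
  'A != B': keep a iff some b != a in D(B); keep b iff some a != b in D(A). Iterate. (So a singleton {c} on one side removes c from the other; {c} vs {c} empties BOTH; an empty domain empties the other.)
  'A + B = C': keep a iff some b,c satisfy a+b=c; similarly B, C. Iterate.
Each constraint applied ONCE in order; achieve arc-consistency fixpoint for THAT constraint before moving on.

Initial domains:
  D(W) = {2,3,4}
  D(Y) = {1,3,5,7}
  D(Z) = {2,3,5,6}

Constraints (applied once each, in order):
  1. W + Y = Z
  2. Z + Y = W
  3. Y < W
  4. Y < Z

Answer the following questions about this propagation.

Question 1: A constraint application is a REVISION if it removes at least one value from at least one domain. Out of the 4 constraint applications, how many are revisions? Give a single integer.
Answer: 2

Derivation:
Constraint 1 (W + Y = Z) on D(W)={2,3,4} D(Y)={1,3,5,7} D(Z)={2,3,5,6}: Y {1,3,5,7}->{1,3}; Z {2,3,5,6}->{3,5,6} => REVISION
Constraint 2 (Z + Y = W) on D(Z)={3,5,6} D(Y)={1,3} D(W)={2,3,4}: Z {3,5,6}->{3}; Y {1,3}->{1}; W {2,3,4}->{4} => REVISION
Constraint 3 (Y < W) on D(Y)={1} D(W)={4}: no change => not a revision
Constraint 4 (Y < Z) on D(Y)={1} D(Z)={3}: no change => not a revision
Total revisions = 2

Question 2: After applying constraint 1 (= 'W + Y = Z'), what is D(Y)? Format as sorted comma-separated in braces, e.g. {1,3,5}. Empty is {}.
Answer: {1,3}

Derivation:
Constraint 1 (W + Y = Z) on D(W)={2,3,4} D(Y)={1,3,5,7} D(Z)={2,3,5,6}: Y {1,3,5,7}->{1,3}; Z {2,3,5,6}->{3,5,6}
So after constraint 1: D(Y) = {1,3}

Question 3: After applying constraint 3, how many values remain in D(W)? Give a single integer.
Answer: 1

Derivation:
Constraint 1 (W + Y = Z) on D(W)={2,3,4} D(Y)={1,3,5,7} D(Z)={2,3,5,6}: Y {1,3,5,7}->{1,3}; Z {2,3,5,6}->{3,5,6}
Constraint 2 (Z + Y = W) on D(Z)={3,5,6} D(Y)={1,3} D(W)={2,3,4}: Z {3,5,6}->{3}; Y {1,3}->{1}; W {2,3,4}->{4}
Constraint 3 (Y < W) on D(Y)={1} D(W)={4}: no change
So after constraint 3: D(W)={4}, size = 1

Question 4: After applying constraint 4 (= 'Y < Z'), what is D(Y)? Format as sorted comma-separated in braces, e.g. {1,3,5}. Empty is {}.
Answer: {1}

Derivation:
Constraint 1 (W + Y = Z) on D(W)={2,3,4} D(Y)={1,3,5,7} D(Z)={2,3,5,6}: Y {1,3,5,7}->{1,3}; Z {2,3,5,6}->{3,5,6}
Constraint 2 (Z + Y = W) on D(Z)={3,5,6} D(Y)={1,3} D(W)={2,3,4}: Z {3,5,6}->{3}; Y {1,3}->{1}; W {2,3,4}->{4}
Constraint 3 (Y < W) on D(Y)={1} D(W)={4}: no change
Constraint 4 (Y < Z) on D(Y)={1} D(Z)={3}: no change
So after constraint 4: D(Y) = {1}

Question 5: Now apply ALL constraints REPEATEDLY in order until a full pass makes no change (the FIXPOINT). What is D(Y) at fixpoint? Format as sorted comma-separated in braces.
Answer: {}

Derivation:
pass 0 (initial): D(Y)={1,3,5,7}
pass 1: W {2,3,4}->{4}; Y {1,3,5,7}->{1}; Z {2,3,5,6}->{3}
pass 2: W {4}->{}; Y {1}->{}; Z {3}->{}
pass 3: no change
Fixpoint after 3 passes: D(Y) = {}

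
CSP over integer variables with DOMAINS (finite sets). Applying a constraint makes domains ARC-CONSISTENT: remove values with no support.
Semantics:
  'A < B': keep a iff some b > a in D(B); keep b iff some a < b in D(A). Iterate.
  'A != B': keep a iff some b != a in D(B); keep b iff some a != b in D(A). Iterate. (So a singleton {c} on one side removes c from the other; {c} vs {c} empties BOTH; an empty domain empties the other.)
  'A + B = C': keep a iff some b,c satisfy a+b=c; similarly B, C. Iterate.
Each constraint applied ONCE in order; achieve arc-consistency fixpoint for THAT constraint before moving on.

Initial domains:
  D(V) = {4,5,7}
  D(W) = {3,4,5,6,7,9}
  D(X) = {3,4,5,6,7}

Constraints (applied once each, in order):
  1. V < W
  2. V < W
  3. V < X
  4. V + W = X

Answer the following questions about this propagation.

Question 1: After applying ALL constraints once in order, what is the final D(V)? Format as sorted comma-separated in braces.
Constraint 1 (V < W) on D(V)={4,5,7} D(W)={3,4,5,6,7,9}: W {3,4,5,6,7,9}->{5,6,7,9}
Constraint 2 (V < W) on D(V)={4,5,7} D(W)={5,6,7,9}: no change
Constraint 3 (V < X) on D(V)={4,5,7} D(X)={3,4,5,6,7}: V {4,5,7}->{4,5}; X {3,4,5,6,7}->{5,6,7}
Constraint 4 (V + W = X) on D(V)={4,5} D(W)={5,6,7,9} D(X)={5,6,7}: V {4,5}->{}; W {5,6,7,9}->{}; X {5,6,7}->{}
So after all 4 constraints: D(V) = {}

Answer: {}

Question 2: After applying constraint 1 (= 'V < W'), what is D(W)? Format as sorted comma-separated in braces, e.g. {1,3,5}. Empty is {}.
Constraint 1 (V < W) on D(V)={4,5,7} D(W)={3,4,5,6,7,9}: W {3,4,5,6,7,9}->{5,6,7,9}
So after constraint 1: D(W) = {5,6,7,9}

Answer: {5,6,7,9}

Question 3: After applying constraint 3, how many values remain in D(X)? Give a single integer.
Constraint 1 (V < W) on D(V)={4,5,7} D(W)={3,4,5,6,7,9}: W {3,4,5,6,7,9}->{5,6,7,9}
Constraint 2 (V < W) on D(V)={4,5,7} D(W)={5,6,7,9}: no change
Constraint 3 (V < X) on D(V)={4,5,7} D(X)={3,4,5,6,7}: V {4,5,7}->{4,5}; X {3,4,5,6,7}->{5,6,7}
So after constraint 3: D(X)={5,6,7}, size = 3

Answer: 3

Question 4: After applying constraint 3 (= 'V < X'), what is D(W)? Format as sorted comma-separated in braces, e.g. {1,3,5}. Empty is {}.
Constraint 1 (V < W) on D(V)={4,5,7} D(W)={3,4,5,6,7,9}: W {3,4,5,6,7,9}->{5,6,7,9}
Constraint 2 (V < W) on D(V)={4,5,7} D(W)={5,6,7,9}: no change
Constraint 3 (V < X) on D(V)={4,5,7} D(X)={3,4,5,6,7}: V {4,5,7}->{4,5}; X {3,4,5,6,7}->{5,6,7}
So after constraint 3: D(W) = {5,6,7,9}

Answer: {5,6,7,9}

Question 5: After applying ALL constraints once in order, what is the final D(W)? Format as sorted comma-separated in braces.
Constraint 1 (V < W) on D(V)={4,5,7} D(W)={3,4,5,6,7,9}: W {3,4,5,6,7,9}->{5,6,7,9}
Constraint 2 (V < W) on D(V)={4,5,7} D(W)={5,6,7,9}: no change
Constraint 3 (V < X) on D(V)={4,5,7} D(X)={3,4,5,6,7}: V {4,5,7}->{4,5}; X {3,4,5,6,7}->{5,6,7}
Constraint 4 (V + W = X) on D(V)={4,5} D(W)={5,6,7,9} D(X)={5,6,7}: V {4,5}->{}; W {5,6,7,9}->{}; X {5,6,7}->{}
So after all 4 constraints: D(W) = {}

Answer: {}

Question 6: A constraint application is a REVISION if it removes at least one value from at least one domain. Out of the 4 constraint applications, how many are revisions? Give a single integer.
Constraint 1 (V < W) on D(V)={4,5,7} D(W)={3,4,5,6,7,9}: W {3,4,5,6,7,9}->{5,6,7,9} => REVISION
Constraint 2 (V < W) on D(V)={4,5,7} D(W)={5,6,7,9}: no change => not a revision
Constraint 3 (V < X) on D(V)={4,5,7} D(X)={3,4,5,6,7}: V {4,5,7}->{4,5}; X {3,4,5,6,7}->{5,6,7} => REVISION
Constraint 4 (V + W = X) on D(V)={4,5} D(W)={5,6,7,9} D(X)={5,6,7}: V {4,5}->{}; W {5,6,7,9}->{}; X {5,6,7}->{} => REVISION
Total revisions = 3

Answer: 3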